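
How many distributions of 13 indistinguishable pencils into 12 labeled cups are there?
C(13+12-1, 12-1) = C(24, 11) = 2496144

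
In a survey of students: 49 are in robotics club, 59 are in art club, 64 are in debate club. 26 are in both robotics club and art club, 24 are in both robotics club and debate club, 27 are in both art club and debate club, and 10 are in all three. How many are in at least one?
|A∪B∪C| = 49+59+64-26-24-27+10 = 105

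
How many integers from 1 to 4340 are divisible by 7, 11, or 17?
⌊4340/7⌋+⌊4340/11⌋+⌊4340/17⌋ - ⌊4340/77⌋-⌊4340/119⌋-⌊4340/187⌋ + ⌊4340/1309⌋ = 620+394+255 - 56-36-23 + 3 = 1157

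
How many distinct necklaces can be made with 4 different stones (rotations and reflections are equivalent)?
(4-1)!/2 = 6/2 = 3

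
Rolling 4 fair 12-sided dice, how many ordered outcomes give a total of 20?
Coefficient of x^20 in (x + x² + ... + x^12)^4. By inclusion-exclusion on dice exceeding 12: Σ_j (-1)^j C(4,j)·C(20-1-12j, 3) = C(4,0)·C(19,3) - C(4,1)·C(7,3) = 1·969 - 4·35 = 829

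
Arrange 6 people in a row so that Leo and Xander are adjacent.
Treat as block: (6-1)! × 2! = 120 × 2 = 240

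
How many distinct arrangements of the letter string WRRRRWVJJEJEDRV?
15! / (2! × 3! × 5! × 2! × 2! × 1!) = 227026800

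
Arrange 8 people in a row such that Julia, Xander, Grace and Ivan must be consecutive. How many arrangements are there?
Treat the 4 as one block: (8-4+1)! × 4! = 120 × 24 = 2880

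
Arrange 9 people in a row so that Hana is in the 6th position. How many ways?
Fix one position: (9-1)! = 40320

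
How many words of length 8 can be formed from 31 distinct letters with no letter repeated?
P(31,8) = 31!/(31-8)! = 318073392000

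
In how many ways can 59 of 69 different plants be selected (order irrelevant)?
C(69,59) = 69!/(59!×10!) = 340032449328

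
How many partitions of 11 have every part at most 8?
Let r_j(i) = number of partitions of i into parts ≤ j, for i = 0..11. r_1(i) = 1 for all i; r_j(i) = r_{j-1}(i) + r_j(i-j). Rows j = 2..8: ≤2: 1 1 2 2 3 3 4 4 5 5 6 6; ≤3: 1 1 2 3 4 5 7 8 10 12 14 16; ≤4: 1 1 2 3 5 6 9 11 15 18 23 27; ≤5: 1 1 2 3 5 7 10 13 18 23 30 37; ≤6: 1 1 2 3 5 7 11 14 20 26 35 44; ≤7: 1 1 2 3 5 7 11 15 21 28 38 49; ≤8: 1 1 2 3 5 7 11 15 22 29 40 52. r_8(11) = 52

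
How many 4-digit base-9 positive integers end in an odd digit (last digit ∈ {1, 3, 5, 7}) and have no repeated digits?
Last∈{1,3,5,7}. Last=0: 0. Last nonzero: 4×7×P(7,2) = 1176. Total = 1176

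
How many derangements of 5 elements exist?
!5 = Σ_{j=0}^{5} (-1)^j·5!/j! = 120 - 120 + 60 - 20 + 5 - 1 = 44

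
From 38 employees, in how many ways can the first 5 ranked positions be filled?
P(38,5) = 38!/(38-5)! = 60233040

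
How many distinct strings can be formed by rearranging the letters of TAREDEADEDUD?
12! / (1! × 1! × 2! × 4! × 3! × 1!) = 1663200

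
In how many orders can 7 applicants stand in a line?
7! = 5040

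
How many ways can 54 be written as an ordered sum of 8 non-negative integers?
C(54+8-1, 8-1) = C(61, 7) = 436270780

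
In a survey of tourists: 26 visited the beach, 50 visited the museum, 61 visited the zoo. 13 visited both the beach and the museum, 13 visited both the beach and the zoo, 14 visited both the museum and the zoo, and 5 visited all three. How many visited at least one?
|A∪B∪C| = 26+50+61-13-13-14+5 = 102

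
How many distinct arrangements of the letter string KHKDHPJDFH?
10! / (3! × 2! × 1! × 1! × 2! × 1!) = 151200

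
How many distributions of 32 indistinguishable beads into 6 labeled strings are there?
C(32+6-1, 6-1) = C(37, 5) = 435897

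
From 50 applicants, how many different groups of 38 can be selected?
C(50,38) = 50!/(38!×12!) = 121399651100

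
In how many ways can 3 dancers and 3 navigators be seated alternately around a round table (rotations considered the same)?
Fix one of the dancers: (3-1)! ways for the remaining dancers, × 3! ways for the navigators = 2 × 6 = 12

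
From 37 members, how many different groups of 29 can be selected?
C(37,29) = 37!/(29!×8!) = 38608020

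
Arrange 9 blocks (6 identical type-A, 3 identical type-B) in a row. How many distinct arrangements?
9! / (6! × 3!) = 84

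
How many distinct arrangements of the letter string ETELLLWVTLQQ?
12! / (2! × 2! × 1! × 2! × 1! × 4!) = 2494800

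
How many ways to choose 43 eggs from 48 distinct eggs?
C(48,43) = 48!/(43!×5!) = 1712304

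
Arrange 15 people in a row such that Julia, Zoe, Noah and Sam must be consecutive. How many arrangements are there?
Treat the 4 as one block: (15-4+1)! × 4! = 479001600 × 24 = 11496038400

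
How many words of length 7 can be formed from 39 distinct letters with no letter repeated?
P(39,7) = 39!/(39-7)! = 77519922480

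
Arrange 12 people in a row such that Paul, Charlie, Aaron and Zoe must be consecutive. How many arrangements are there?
Treat the 4 as one block: (12-4+1)! × 4! = 362880 × 24 = 8709120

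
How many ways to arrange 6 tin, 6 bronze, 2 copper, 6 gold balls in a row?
20! / (6! × 6! × 2! × 6!) = 3259095840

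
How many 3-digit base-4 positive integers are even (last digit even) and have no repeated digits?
Last∈{0,2}. Last=0: 6. Last nonzero: 1×2×P(2,1) = 4. Total = 10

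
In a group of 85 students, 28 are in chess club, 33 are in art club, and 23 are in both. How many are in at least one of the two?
|A∪B| = |A| + |B| - |A∩B| = 28 + 33 - 23 = 38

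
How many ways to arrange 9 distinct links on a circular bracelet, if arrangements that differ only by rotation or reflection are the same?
(9-1)!/2 = 40320/2 = 20160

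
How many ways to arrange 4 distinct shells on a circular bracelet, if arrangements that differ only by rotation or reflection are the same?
(4-1)!/2 = 6/2 = 3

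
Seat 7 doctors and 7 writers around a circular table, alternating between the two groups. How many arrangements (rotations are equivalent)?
Fix one of the doctors: (7-1)! ways for the remaining doctors, × 7! ways for the writers = 720 × 5040 = 3628800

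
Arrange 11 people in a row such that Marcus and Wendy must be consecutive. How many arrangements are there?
Treat the 2 as one block: (11-2+1)! × 2! = 3628800 × 2 = 7257600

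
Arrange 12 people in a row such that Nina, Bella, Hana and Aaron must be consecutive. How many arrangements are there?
Treat the 4 as one block: (12-4+1)! × 4! = 362880 × 24 = 8709120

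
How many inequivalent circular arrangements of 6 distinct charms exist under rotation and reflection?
(6-1)!/2 = 120/2 = 60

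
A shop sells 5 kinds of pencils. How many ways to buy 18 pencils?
C(18+5-1, 5-1) = C(22, 4) = 7315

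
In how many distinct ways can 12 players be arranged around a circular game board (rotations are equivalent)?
Circular: fix one position, arrange the rest. (12-1)! = 39916800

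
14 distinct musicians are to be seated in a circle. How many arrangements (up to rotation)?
Circular: fix one position, arrange the rest. (14-1)! = 6227020800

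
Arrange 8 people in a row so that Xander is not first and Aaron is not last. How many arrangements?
By inclusion-exclusion: 8! - 2×(8-1)! + (8-2)! = 40320 - 10080 + 720 = 30960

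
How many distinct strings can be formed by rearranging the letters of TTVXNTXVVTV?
11! / (2! × 4! × 4! × 1!) = 34650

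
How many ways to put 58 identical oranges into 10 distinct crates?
C(58+10-1, 10-1) = C(67, 9) = 42757703560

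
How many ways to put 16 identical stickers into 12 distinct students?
C(16+12-1, 12-1) = C(27, 11) = 13037895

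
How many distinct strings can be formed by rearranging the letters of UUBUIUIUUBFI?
12! / (6! × 1! × 3! × 2!) = 55440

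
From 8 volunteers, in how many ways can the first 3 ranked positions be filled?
P(8,3) = 8!/(8-3)! = 336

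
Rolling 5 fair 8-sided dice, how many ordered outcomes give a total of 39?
Coefficient of x^39 in (x + x² + ... + x^8)^5. By inclusion-exclusion on dice exceeding 8: Σ_j (-1)^j C(5,j)·C(39-1-8j, 4) = C(5,0)·C(38,4) - C(5,1)·C(30,4) + C(5,2)·C(22,4) - C(5,3)·C(14,4) + C(5,4)·C(6,4) = 1·73815 - 5·27405 + 10·7315 - 10·1001 + 5·15 = 5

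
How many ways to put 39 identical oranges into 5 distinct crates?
C(39+5-1, 5-1) = C(43, 4) = 123410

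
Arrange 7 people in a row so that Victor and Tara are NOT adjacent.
Total - adjacent = 7! - (7-1)!×2 = 5040 - 1440 = 3600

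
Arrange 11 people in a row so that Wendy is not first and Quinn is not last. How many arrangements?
By inclusion-exclusion: 11! - 2×(11-1)! + (11-2)! = 39916800 - 7257600 + 362880 = 33022080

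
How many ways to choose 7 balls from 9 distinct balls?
C(9,7) = 9!/(7!×2!) = 36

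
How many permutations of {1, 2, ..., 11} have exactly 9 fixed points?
Choose the 9 fixed points C(11,9) = 55, derange the rest: !2 = Σ_{j=0}^{2} (-1)^j·2!/j! = 2 - 2 + 1 = 1. Product = 55 × 1 = 55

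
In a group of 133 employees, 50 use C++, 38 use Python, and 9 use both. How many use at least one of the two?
|A∪B| = |A| + |B| - |A∩B| = 50 + 38 - 9 = 79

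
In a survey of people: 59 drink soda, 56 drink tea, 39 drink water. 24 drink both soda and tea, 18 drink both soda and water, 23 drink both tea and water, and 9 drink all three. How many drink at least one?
|A∪B∪C| = 59+56+39-24-18-23+9 = 98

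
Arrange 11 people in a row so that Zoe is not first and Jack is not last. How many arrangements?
By inclusion-exclusion: 11! - 2×(11-1)! + (11-2)! = 39916800 - 7257600 + 362880 = 33022080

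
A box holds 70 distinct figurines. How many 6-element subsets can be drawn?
C(70,6) = 70!/(6!×64!) = 131115985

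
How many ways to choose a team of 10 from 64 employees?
C(64,10) = 64!/(10!×54!) = 151473214816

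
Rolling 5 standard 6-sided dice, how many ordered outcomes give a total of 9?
Coefficient of x^9 in (x + x² + ... + x^6)^5. By inclusion-exclusion on dice exceeding 6: Σ_j (-1)^j C(5,j)·C(9-1-6j, 4) = C(5,0)·C(8,4) = 1·70 = 70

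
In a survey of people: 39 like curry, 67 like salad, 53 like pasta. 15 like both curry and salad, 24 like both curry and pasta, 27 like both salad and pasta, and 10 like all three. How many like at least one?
|A∪B∪C| = 39+67+53-15-24-27+10 = 103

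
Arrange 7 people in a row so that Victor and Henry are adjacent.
Treat as block: (7-1)! × 2! = 720 × 2 = 1440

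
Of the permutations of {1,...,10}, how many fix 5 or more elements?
Exactly j fixed points: C(10,j)·!(10-j); sum over j ≥ 5 (derangement numbers via !m = (m-1)·(!(m-1) + !(m-2)): !0..!5 = 1, 0, 1, 2, 9, 44). Σ_{j=5}^{10} C(10,j)·!(10-j) = C(10,5)·!5 + C(10,6)·!4 + C(10,7)·!3 + C(10,8)·!2 + C(10,9)·!1 + C(10,10)·!0 = 252·44 + 210·9 + 120·2 + 45·1 + 10·0 + 1·1 = 13264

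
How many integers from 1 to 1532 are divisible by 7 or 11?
⌊1532/7⌋ + ⌊1532/11⌋ - ⌊1532/77⌋ = 218 + 139 - 19 = 338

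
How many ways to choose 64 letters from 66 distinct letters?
C(66,64) = 66!/(64!×2!) = 2145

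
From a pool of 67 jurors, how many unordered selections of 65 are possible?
C(67,65) = 67!/(65!×2!) = 2211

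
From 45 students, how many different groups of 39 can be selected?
C(45,39) = 45!/(39!×6!) = 8145060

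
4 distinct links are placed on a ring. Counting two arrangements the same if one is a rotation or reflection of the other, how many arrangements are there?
(4-1)!/2 = 6/2 = 3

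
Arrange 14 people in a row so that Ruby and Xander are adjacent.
Treat as block: (14-1)! × 2! = 6227020800 × 2 = 12454041600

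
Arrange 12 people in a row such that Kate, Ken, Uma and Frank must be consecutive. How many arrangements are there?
Treat the 4 as one block: (12-4+1)! × 4! = 362880 × 24 = 8709120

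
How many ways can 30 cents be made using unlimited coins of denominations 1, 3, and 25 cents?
Coefficient of x^30 in 1/(1-x^1) · 1/(1-x^3) · 1/(1-x^25). Case on j = number of 25-cent coins (j = 0..1); remainder r = 30 - 25j is made from {1,3} in ⌊r/3⌋+1 ways. r = 30, 5 → 11 + 2 = 13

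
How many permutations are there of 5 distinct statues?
5! = 120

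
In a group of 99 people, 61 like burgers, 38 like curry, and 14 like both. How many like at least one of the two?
|A∪B| = |A| + |B| - |A∩B| = 61 + 38 - 14 = 85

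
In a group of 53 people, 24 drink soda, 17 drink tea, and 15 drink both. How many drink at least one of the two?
|A∪B| = |A| + |B| - |A∩B| = 24 + 17 - 15 = 26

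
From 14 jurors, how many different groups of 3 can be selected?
C(14,3) = 14!/(3!×11!) = 364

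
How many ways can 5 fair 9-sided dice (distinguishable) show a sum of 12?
Coefficient of x^12 in (x + x² + ... + x^9)^5. By inclusion-exclusion on dice exceeding 9: Σ_j (-1)^j C(5,j)·C(12-1-9j, 4) = C(5,0)·C(11,4) = 1·330 = 330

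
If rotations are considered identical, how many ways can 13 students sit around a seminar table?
Circular: fix one position, arrange the rest. (13-1)! = 479001600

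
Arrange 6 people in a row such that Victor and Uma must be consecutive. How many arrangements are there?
Treat the 2 as one block: (6-2+1)! × 2! = 120 × 2 = 240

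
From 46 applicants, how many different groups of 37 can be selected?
C(46,37) = 46!/(37!×9!) = 1101716330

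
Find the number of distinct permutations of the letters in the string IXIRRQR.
7! / (3! × 2! × 1! × 1!) = 420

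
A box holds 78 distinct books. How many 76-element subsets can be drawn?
C(78,76) = 78!/(76!×2!) = 3003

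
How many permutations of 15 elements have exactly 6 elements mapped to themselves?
Choose the 6 fixed points C(15,6) = 5005, derange the rest: !9 = Σ_{j=0}^{9} (-1)^j·9!/j! = 362880 - 362880 + 181440 - 60480 + 15120 - 3024 + 504 - 72 + 9 - 1 = 133496. Product = 5005 × 133496 = 668147480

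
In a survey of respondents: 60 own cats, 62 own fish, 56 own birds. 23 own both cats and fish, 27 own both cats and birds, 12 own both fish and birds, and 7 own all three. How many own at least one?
|A∪B∪C| = 60+62+56-23-27-12+7 = 123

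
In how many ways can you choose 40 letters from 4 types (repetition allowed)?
C(40+4-1, 4-1) = C(43, 3) = 12341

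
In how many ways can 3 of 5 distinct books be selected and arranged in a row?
P(5,3) = 5!/(5-3)! = 60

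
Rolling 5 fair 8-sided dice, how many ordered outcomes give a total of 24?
Coefficient of x^24 in (x + x² + ... + x^8)^5. By inclusion-exclusion on dice exceeding 8: Σ_j (-1)^j C(5,j)·C(24-1-8j, 4) = C(5,0)·C(23,4) - C(5,1)·C(15,4) + C(5,2)·C(7,4) = 1·8855 - 5·1365 + 10·35 = 2380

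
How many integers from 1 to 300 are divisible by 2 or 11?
⌊300/2⌋ + ⌊300/11⌋ - ⌊300/22⌋ = 150 + 27 - 13 = 164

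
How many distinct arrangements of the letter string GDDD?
4! / (3! × 1!) = 4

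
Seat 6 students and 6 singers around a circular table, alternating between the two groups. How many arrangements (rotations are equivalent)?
Fix one of the students: (6-1)! ways for the remaining students, × 6! ways for the singers = 120 × 720 = 86400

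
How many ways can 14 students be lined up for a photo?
14! = 87178291200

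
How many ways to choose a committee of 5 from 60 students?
C(60,5) = 60!/(5!×55!) = 5461512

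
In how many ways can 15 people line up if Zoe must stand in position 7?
Fix one position: (15-1)! = 87178291200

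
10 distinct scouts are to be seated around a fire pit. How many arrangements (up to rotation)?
Circular: fix one position, arrange the rest. (10-1)! = 362880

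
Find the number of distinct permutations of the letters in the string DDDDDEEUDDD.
11! / (2! × 8! × 1!) = 495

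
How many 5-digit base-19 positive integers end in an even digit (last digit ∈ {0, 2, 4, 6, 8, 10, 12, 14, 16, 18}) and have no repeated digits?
Last∈{0,2,4,6,8,10,12,14,16,18}. Last=0: 73440. Last nonzero: 9×17×P(17,3) = 624240. Total = 697680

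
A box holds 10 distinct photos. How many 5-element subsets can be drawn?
C(10,5) = 10!/(5!×5!) = 252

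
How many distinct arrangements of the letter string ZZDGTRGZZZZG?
12! / (1! × 6! × 1! × 1! × 3!) = 110880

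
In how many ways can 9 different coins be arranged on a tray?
9! = 362880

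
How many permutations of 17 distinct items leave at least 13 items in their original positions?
Exactly j fixed points: C(17,j)·!(17-j); sum over j ≥ 13 (derangement numbers via !m = (m-1)·(!(m-1) + !(m-2)): !0..!4 = 1, 0, 1, 2, 9). Σ_{j=13}^{17} C(17,j)·!(17-j) = C(17,13)·!4 + C(17,14)·!3 + C(17,15)·!2 + C(17,16)·!1 + C(17,17)·!0 = 2380·9 + 680·2 + 136·1 + 17·0 + 1·1 = 22917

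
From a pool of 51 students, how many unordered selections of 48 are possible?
C(51,48) = 51!/(48!×3!) = 20825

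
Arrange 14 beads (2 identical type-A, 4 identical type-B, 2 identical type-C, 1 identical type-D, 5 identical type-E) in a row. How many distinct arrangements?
14! / (2! × 4! × 2! × 1! × 5!) = 7567560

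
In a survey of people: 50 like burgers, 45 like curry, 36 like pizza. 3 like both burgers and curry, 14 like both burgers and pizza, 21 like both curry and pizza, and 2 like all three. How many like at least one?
|A∪B∪C| = 50+45+36-3-14-21+2 = 95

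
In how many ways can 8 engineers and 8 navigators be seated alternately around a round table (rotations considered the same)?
Fix one of the engineers: (8-1)! ways for the remaining engineers, × 8! ways for the navigators = 5040 × 40320 = 203212800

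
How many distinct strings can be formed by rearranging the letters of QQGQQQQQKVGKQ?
13! / (1! × 2! × 8! × 2!) = 38610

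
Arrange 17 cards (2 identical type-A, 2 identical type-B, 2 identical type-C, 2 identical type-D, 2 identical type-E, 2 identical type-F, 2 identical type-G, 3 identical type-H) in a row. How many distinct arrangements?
17! / (2! × 2! × 2! × 2! × 2! × 2! × 2! × 3!) = 463134672000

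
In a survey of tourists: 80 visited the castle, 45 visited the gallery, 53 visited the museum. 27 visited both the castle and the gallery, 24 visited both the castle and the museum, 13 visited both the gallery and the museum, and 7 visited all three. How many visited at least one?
|A∪B∪C| = 80+45+53-27-24-13+7 = 121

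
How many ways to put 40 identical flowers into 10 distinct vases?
C(40+10-1, 10-1) = C(49, 9) = 2054455634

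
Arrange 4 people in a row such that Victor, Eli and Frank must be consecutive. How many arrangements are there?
Treat the 3 as one block: (4-3+1)! × 3! = 2 × 6 = 12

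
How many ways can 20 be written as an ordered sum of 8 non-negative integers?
C(20+8-1, 8-1) = C(27, 7) = 888030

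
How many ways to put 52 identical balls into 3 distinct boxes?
C(52+3-1, 3-1) = C(54, 2) = 1431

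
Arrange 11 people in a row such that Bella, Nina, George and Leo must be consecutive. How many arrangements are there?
Treat the 4 as one block: (11-4+1)! × 4! = 40320 × 24 = 967680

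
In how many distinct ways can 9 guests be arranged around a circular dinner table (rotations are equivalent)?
Circular: fix one position, arrange the rest. (9-1)! = 40320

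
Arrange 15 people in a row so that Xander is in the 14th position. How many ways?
Fix one position: (15-1)! = 87178291200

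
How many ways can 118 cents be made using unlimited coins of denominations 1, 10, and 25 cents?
Coefficient of x^118 in 1/(1-x^1) · 1/(1-x^10) · 1/(1-x^25). Case on j = number of 25-cent coins (j = 0..4); remainder r = 118 - 25j is made from {1,10} in ⌊r/10⌋+1 ways. r = 118, 93, 68, 43, 18 → 12 + 10 + 7 + 5 + 2 = 36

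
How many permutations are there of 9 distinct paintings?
9! = 362880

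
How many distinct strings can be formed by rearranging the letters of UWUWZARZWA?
10! / (3! × 2! × 2! × 2! × 1!) = 75600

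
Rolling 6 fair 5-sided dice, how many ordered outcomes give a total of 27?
Coefficient of x^27 in (x + x² + ... + x^5)^6. By inclusion-exclusion on dice exceeding 5: Σ_j (-1)^j C(6,j)·C(27-1-5j, 5) = C(6,0)·C(26,5) - C(6,1)·C(21,5) + C(6,2)·C(16,5) - C(6,3)·C(11,5) + C(6,4)·C(6,5) = 1·65780 - 6·20349 + 15·4368 - 20·462 + 15·6 = 56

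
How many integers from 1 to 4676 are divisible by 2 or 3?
⌊4676/2⌋ + ⌊4676/3⌋ - ⌊4676/6⌋ = 2338 + 1558 - 779 = 3117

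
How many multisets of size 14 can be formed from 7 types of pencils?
C(14+7-1, 7-1) = C(20, 6) = 38760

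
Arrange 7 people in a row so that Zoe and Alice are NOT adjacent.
Total - adjacent = 7! - (7-1)!×2 = 5040 - 1440 = 3600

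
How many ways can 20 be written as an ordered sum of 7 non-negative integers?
C(20+7-1, 7-1) = C(26, 6) = 230230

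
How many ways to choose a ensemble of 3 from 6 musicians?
C(6,3) = 6!/(3!×3!) = 20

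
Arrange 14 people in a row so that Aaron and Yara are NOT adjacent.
Total - adjacent = 14! - (14-1)!×2 = 87178291200 - 12454041600 = 74724249600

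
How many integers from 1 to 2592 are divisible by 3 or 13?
⌊2592/3⌋ + ⌊2592/13⌋ - ⌊2592/39⌋ = 864 + 199 - 66 = 997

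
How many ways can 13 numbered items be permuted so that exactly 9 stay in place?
Choose the 9 fixed points C(13,9) = 715, derange the rest: !4 = Σ_{j=0}^{4} (-1)^j·4!/j! = 24 - 24 + 12 - 4 + 1 = 9. Product = 715 × 9 = 6435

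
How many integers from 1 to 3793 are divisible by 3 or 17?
⌊3793/3⌋ + ⌊3793/17⌋ - ⌊3793/51⌋ = 1264 + 223 - 74 = 1413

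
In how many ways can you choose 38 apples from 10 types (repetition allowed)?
C(38+10-1, 10-1) = C(47, 9) = 1362649145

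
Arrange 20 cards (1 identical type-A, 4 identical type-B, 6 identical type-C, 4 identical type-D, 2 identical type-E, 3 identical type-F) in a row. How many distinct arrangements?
20! / (1! × 4! × 6! × 4! × 2! × 3!) = 488864376000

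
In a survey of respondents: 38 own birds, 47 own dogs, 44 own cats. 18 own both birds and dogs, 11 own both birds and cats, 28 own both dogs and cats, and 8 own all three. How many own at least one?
|A∪B∪C| = 38+47+44-18-11-28+8 = 80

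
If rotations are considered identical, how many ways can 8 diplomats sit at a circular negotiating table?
Circular: fix one position, arrange the rest. (8-1)! = 5040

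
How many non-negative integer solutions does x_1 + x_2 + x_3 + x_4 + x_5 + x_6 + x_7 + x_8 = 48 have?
C(48+8-1, 8-1) = C(55, 7) = 202927725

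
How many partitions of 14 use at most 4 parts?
By conjugation, equals partitions of 14 into parts ≤ 4. Let r_j(i) = number of partitions of i into parts ≤ j, for i = 0..14. r_1(i) = 1 for all i; r_j(i) = r_{j-1}(i) + r_j(i-j). Rows j = 2..4: ≤2: 1 1 2 2 3 3 4 4 5 5 6 6 7 7 8; ≤3: 1 1 2 3 4 5 7 8 10 12 14 16 19 21 24; ≤4: 1 1 2 3 5 6 9 11 15 18 23 27 34 39 47. r_4(14) = 47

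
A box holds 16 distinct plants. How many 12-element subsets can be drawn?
C(16,12) = 16!/(12!×4!) = 1820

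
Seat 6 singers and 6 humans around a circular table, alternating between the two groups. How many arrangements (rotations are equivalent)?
Fix one of the singers: (6-1)! ways for the remaining singers, × 6! ways for the humans = 120 × 720 = 86400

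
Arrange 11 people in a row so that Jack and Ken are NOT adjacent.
Total - adjacent = 11! - (11-1)!×2 = 39916800 - 7257600 = 32659200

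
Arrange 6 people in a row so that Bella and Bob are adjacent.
Treat as block: (6-1)! × 2! = 120 × 2 = 240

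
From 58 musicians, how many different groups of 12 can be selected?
C(58,12) = 58!/(12!×46!) = 891794789340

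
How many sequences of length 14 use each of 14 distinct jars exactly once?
14! = 87178291200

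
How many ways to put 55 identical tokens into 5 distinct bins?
C(55+5-1, 5-1) = C(59, 4) = 455126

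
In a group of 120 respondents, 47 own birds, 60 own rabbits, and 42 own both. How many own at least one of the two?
|A∪B| = |A| + |B| - |A∩B| = 47 + 60 - 42 = 65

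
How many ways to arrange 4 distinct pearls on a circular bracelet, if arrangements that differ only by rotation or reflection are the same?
(4-1)!/2 = 6/2 = 3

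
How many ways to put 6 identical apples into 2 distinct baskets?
C(6+2-1, 2-1) = C(7, 1) = 7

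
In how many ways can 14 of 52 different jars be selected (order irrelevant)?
C(52,14) = 52!/(14!×38!) = 1768966344600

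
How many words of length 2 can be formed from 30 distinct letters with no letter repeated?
P(30,2) = 30!/(30-2)! = 870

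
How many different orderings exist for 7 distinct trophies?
7! = 5040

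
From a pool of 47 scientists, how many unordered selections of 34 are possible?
C(47,34) = 47!/(34!×13!) = 140676848445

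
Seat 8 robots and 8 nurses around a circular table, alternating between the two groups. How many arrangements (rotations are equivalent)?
Fix one of the robots: (8-1)! ways for the remaining robots, × 8! ways for the nurses = 5040 × 40320 = 203212800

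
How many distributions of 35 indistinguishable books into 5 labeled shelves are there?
C(35+5-1, 5-1) = C(39, 4) = 82251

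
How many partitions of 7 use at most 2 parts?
By conjugation, equals partitions of 7 into parts ≤ 2. Let r_j(i) = number of partitions of i into parts ≤ j, for i = 0..7. r_1(i) = 1 for all i; r_j(i) = r_{j-1}(i) + r_j(i-j). Rows j = 2..2: ≤2: 1 1 2 2 3 3 4 4. r_2(7) = 4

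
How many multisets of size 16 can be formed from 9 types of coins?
C(16+9-1, 9-1) = C(24, 8) = 735471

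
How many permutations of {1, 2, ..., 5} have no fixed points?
!5 = Σ_{j=0}^{5} (-1)^j·5!/j! = 120 - 120 + 60 - 20 + 5 - 1 = 44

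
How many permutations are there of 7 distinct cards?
7! = 5040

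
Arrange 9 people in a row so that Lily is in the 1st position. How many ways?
Fix one position: (9-1)! = 40320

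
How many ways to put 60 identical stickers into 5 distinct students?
C(60+5-1, 5-1) = C(64, 4) = 635376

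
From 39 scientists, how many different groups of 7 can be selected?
C(39,7) = 39!/(7!×32!) = 15380937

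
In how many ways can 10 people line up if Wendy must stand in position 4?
Fix one position: (10-1)! = 362880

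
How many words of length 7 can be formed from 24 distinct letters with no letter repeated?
P(24,7) = 24!/(24-7)! = 1744364160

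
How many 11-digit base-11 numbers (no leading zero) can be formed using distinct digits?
First digit: 10 choices (nonzero). Then descending: 10 × 10 × 9 × 8 × 7 × 6 × 5 × 4 × 3 × 2 × 1 = 36288000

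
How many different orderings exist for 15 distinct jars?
15! = 1307674368000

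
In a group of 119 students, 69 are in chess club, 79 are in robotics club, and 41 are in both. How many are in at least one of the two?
|A∪B| = |A| + |B| - |A∩B| = 69 + 79 - 41 = 107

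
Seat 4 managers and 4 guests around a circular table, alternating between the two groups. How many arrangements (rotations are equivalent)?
Fix one of the managers: (4-1)! ways for the remaining managers, × 4! ways for the guests = 6 × 24 = 144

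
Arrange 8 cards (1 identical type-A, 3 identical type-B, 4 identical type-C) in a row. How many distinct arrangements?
8! / (1! × 3! × 4!) = 280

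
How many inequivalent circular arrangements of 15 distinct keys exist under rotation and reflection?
(15-1)!/2 = 87178291200/2 = 43589145600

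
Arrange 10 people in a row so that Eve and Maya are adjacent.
Treat as block: (10-1)! × 2! = 362880 × 2 = 725760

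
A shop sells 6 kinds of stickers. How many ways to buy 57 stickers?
C(57+6-1, 6-1) = C(62, 5) = 6471002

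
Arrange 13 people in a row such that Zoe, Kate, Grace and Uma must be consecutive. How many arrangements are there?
Treat the 4 as one block: (13-4+1)! × 4! = 3628800 × 24 = 87091200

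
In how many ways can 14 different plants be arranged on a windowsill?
14! = 87178291200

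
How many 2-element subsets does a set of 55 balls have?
C(55,2) = 55!/(2!×53!) = 1485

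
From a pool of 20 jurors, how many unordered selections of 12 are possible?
C(20,12) = 20!/(12!×8!) = 125970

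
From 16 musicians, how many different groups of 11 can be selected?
C(16,11) = 16!/(11!×5!) = 4368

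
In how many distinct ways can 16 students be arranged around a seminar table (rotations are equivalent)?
Circular: fix one position, arrange the rest. (16-1)! = 1307674368000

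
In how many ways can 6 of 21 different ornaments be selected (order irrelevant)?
C(21,6) = 21!/(6!×15!) = 54264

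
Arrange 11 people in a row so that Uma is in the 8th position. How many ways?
Fix one position: (11-1)! = 3628800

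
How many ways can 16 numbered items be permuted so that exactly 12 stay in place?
Choose the 12 fixed points C(16,12) = 1820, derange the rest: !4 = Σ_{j=0}^{4} (-1)^j·4!/j! = 24 - 24 + 12 - 4 + 1 = 9. Product = 1820 × 9 = 16380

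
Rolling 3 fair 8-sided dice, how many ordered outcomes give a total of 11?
Coefficient of x^11 in (x + x² + ... + x^8)^3. By inclusion-exclusion on dice exceeding 8: Σ_j (-1)^j C(3,j)·C(11-1-8j, 2) = C(3,0)·C(10,2) - C(3,1)·C(2,2) = 1·45 - 3·1 = 42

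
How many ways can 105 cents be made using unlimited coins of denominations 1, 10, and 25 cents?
Coefficient of x^105 in 1/(1-x^1) · 1/(1-x^10) · 1/(1-x^25). Case on j = number of 25-cent coins (j = 0..4); remainder r = 105 - 25j is made from {1,10} in ⌊r/10⌋+1 ways. r = 105, 80, 55, 30, 5 → 11 + 9 + 6 + 4 + 1 = 31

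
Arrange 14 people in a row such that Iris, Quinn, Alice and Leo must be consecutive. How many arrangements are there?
Treat the 4 as one block: (14-4+1)! × 4! = 39916800 × 24 = 958003200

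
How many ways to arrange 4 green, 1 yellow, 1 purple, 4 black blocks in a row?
10! / (4! × 1! × 1! × 4!) = 6300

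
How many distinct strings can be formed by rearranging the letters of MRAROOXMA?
9! / (2! × 2! × 2! × 1! × 2!) = 22680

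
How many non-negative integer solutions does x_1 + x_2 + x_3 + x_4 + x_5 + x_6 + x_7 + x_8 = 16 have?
C(16+8-1, 8-1) = C(23, 7) = 245157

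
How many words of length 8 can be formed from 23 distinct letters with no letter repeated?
P(23,8) = 23!/(23-8)! = 19769460480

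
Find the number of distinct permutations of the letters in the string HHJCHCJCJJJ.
11! / (3! × 5! × 3!) = 9240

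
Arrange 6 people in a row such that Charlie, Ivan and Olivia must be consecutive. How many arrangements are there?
Treat the 3 as one block: (6-3+1)! × 3! = 24 × 6 = 144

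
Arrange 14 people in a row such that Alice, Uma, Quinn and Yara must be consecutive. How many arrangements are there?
Treat the 4 as one block: (14-4+1)! × 4! = 39916800 × 24 = 958003200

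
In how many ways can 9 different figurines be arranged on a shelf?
9! = 362880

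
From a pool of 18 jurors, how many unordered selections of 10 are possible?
C(18,10) = 18!/(10!×8!) = 43758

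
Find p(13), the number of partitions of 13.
Pentagonal recurrence p(n) = p(n-1) + p(n-2) - p(n-5) - p(n-7) + p(n-12) + p(n-15) - ... gives p(0..12) = 1, 1, 2, 3, 5, 7, 11, 15, 22, 30, 42, 56, 77. p(13) = p(12) + p(11) - p(8) - p(6) + p(1) = 77 + 56 - 22 - 11 + 1 = 101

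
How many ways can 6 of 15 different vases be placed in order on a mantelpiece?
P(15,6) = 15!/(15-6)! = 3603600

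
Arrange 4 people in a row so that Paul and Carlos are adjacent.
Treat as block: (4-1)! × 2! = 6 × 2 = 12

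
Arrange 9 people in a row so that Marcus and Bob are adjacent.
Treat as block: (9-1)! × 2! = 40320 × 2 = 80640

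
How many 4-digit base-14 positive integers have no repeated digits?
First digit: 13 choices (nonzero). Then descending: 13 × 13 × 12 × 11 = 22308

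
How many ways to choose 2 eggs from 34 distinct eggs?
C(34,2) = 34!/(2!×32!) = 561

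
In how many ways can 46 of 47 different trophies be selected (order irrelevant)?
C(47,46) = 47!/(46!×1!) = 47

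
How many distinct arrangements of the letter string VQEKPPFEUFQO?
12! / (2! × 1! × 1! × 1! × 2! × 1! × 2! × 2!) = 29937600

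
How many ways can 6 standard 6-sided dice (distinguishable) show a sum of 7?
Coefficient of x^7 in (x + x² + ... + x^6)^6. By inclusion-exclusion on dice exceeding 6: Σ_j (-1)^j C(6,j)·C(7-1-6j, 5) = C(6,0)·C(6,5) = 1·6 = 6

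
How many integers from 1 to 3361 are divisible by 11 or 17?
⌊3361/11⌋ + ⌊3361/17⌋ - ⌊3361/187⌋ = 305 + 197 - 17 = 485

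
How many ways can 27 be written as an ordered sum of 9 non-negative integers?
C(27+9-1, 9-1) = C(35, 8) = 23535820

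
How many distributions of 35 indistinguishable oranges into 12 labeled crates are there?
C(35+12-1, 12-1) = C(46, 11) = 13340783196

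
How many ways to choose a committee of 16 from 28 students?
C(28,16) = 28!/(16!×12!) = 30421755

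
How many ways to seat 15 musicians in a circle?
Circular: fix one position, arrange the rest. (15-1)! = 87178291200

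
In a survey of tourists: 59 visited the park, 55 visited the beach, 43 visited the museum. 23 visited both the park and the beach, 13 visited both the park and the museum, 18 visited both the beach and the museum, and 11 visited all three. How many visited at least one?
|A∪B∪C| = 59+55+43-23-13-18+11 = 114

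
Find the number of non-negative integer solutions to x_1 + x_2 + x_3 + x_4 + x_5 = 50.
C(50+5-1, 5-1) = C(54, 4) = 316251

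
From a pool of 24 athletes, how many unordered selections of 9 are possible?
C(24,9) = 24!/(9!×15!) = 1307504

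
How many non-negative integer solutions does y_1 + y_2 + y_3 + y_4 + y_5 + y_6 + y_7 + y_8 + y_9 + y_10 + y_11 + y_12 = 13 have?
C(13+12-1, 12-1) = C(24, 11) = 2496144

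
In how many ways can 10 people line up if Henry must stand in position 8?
Fix one position: (10-1)! = 362880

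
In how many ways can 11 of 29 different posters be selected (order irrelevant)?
C(29,11) = 29!/(11!×18!) = 34597290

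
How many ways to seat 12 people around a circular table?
Circular: fix one position, arrange the rest. (12-1)! = 39916800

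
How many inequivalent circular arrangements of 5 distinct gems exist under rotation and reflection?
(5-1)!/2 = 24/2 = 12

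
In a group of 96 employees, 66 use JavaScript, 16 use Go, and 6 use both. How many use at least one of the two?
|A∪B| = |A| + |B| - |A∩B| = 66 + 16 - 6 = 76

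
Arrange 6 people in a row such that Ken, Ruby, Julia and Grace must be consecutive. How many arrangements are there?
Treat the 4 as one block: (6-4+1)! × 4! = 6 × 24 = 144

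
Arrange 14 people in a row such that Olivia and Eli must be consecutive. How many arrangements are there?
Treat the 2 as one block: (14-2+1)! × 2! = 6227020800 × 2 = 12454041600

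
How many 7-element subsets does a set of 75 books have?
C(75,7) = 75!/(7!×68!) = 1984829850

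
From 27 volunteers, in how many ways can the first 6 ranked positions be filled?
P(27,6) = 27!/(27-6)! = 213127200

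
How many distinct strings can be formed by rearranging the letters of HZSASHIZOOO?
11! / (2! × 2! × 3! × 1! × 1! × 2!) = 831600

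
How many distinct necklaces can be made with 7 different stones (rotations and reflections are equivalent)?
(7-1)!/2 = 720/2 = 360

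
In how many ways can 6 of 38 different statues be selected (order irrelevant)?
C(38,6) = 38!/(6!×32!) = 2760681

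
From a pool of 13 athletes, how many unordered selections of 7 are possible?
C(13,7) = 13!/(7!×6!) = 1716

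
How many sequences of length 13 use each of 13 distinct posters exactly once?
13! = 6227020800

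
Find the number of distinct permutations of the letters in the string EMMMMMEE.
8! / (5! × 3!) = 56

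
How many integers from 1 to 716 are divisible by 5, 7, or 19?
⌊716/5⌋+⌊716/7⌋+⌊716/19⌋ - ⌊716/35⌋-⌊716/95⌋-⌊716/133⌋ + ⌊716/665⌋ = 143+102+37 - 20-7-5 + 1 = 251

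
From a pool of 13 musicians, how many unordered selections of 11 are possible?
C(13,11) = 13!/(11!×2!) = 78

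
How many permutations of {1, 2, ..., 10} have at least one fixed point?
Complement of the derangements. !10 = Σ_{j=0}^{10} (-1)^j·10!/j! = 3628800 - 3628800 + 1814400 - 604800 + 151200 - 30240 + 5040 - 720 + 90 - 10 + 1 = 1334961. 10! - !10 = 3628800 - 1334961 = 2293839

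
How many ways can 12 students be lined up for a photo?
12! = 479001600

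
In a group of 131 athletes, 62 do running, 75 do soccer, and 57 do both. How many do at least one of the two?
|A∪B| = |A| + |B| - |A∩B| = 62 + 75 - 57 = 80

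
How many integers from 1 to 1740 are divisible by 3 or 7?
⌊1740/3⌋ + ⌊1740/7⌋ - ⌊1740/21⌋ = 580 + 248 - 82 = 746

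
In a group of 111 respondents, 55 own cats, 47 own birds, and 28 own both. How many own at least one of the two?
|A∪B| = |A| + |B| - |A∩B| = 55 + 47 - 28 = 74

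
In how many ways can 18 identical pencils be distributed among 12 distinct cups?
C(18+12-1, 12-1) = C(29, 11) = 34597290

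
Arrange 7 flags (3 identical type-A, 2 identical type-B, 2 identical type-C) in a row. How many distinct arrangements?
7! / (3! × 2! × 2!) = 210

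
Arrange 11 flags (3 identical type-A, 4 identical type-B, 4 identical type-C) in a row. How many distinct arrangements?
11! / (3! × 4! × 4!) = 11550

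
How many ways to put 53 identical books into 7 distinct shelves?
C(53+7-1, 7-1) = C(59, 6) = 45057474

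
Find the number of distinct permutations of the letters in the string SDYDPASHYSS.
11! / (1! × 2! × 1! × 2! × 4! × 1!) = 415800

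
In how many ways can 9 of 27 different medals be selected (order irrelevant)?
C(27,9) = 27!/(9!×18!) = 4686825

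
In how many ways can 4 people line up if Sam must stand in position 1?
Fix one position: (4-1)! = 6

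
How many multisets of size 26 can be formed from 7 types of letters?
C(26+7-1, 7-1) = C(32, 6) = 906192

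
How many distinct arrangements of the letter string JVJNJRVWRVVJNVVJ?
16! / (6! × 5! × 1! × 2! × 2!) = 60540480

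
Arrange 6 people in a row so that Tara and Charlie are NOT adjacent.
Total - adjacent = 6! - (6-1)!×2 = 720 - 240 = 480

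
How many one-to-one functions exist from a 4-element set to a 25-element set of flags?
P(25,4) = 25!/(25-4)! = 303600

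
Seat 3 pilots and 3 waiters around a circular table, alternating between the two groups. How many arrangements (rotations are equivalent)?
Fix one of the pilots: (3-1)! ways for the remaining pilots, × 3! ways for the waiters = 2 × 6 = 12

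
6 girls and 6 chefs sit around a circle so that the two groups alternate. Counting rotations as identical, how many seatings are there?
Fix one of the girls: (6-1)! ways for the remaining girls, × 6! ways for the chefs = 120 × 720 = 86400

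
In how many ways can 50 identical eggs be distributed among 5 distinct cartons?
C(50+5-1, 5-1) = C(54, 4) = 316251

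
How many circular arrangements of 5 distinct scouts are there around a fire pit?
Circular: fix one position, arrange the rest. (5-1)! = 24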